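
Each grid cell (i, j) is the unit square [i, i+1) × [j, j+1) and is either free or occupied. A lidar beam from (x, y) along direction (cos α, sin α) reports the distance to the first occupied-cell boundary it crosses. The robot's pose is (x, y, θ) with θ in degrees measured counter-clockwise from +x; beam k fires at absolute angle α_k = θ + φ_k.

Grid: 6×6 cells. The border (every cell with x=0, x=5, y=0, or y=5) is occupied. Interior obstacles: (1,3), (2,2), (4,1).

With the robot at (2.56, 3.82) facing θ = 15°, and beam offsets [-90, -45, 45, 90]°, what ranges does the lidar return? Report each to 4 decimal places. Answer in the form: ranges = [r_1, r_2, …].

ranges = [0.8489, 2.8175, 1.3625, 1.2216]

beam 1: φ=-90°, α=285°
  d=(0.2588,-0.9659)  start (2,3)  tX=1.7000 tY=0.8489  stride 1/|dx|=3.8637 1/|dy|=1.0353
    cross y-line → (2,2), t=0.8489 (wall)
  → r_1 = 0.8489
beam 2: φ=-45°, α=330°
  d=(0.8660,-0.5000)  start (2,3)  tX=0.5081 tY=1.6400  stride 1/|dx|=1.1547 1/|dy|=2.0000
    cross x-line → (3,3), t=0.5081
    cross y-line → (3,2), t=1.6400
    cross x-line → (4,2), t=1.6628
    cross x-line → (5,2), t=2.8175 (wall)
  → r_2 = 2.8175
beam 3: φ=45°, α=60°
  d=(0.5000,0.8660)  start (2,3)  tX=0.8800 tY=0.2078  stride 1/|dx|=2.0000 1/|dy|=1.1547
    cross y-line → (2,4), t=0.2078
    cross x-line → (3,4), t=0.8800
    cross y-line → (3,5), t=1.3625 (wall)
  → r_3 = 1.3625
beam 4: φ=90°, α=105°
  d=(-0.2588,0.9659)  start (2,3)  tX=2.1637 tY=0.1863  stride 1/|dx|=3.8637 1/|dy|=1.0353
    cross y-line → (2,4), t=0.1863
    cross y-line → (2,5), t=1.2216 (wall)
  → r_4 = 1.2216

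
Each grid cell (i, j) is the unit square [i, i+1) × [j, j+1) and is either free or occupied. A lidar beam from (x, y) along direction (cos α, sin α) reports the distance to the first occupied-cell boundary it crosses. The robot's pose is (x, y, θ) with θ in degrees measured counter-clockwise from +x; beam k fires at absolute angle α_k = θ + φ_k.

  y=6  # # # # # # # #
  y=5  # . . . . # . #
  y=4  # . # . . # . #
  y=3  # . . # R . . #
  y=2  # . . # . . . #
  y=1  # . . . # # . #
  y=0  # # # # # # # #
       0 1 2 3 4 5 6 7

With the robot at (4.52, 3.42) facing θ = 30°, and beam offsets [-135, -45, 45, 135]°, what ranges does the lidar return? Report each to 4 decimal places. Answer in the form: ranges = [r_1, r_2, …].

beam 1: φ=-135°, α=255°
  cosα=-0.2588 sinα=-0.9659 | (4,3) | tMaxX 2.0091 tMaxY 0.4348 | tΔX 3.8637 tΔY 1.0353
    t=0.4348 [y] (4,2)
    t=1.4701 [y] (4,1) — stop
  → r_1 = 1.4701
beam 2: φ=-45°, α=345°
  cosα=0.9659 sinα=-0.2588 | (4,3) | tMaxX 0.4969 tMaxY 1.6228 | tΔX 1.0353 tΔY 3.8637
    t=0.4969 [x] (5,3)
    t=1.5322 [x] (6,3)
    t=1.6228 [y] (6,2)
    t=2.5675 [x] (7,2) — stop
  → r_2 = 2.5675
beam 3: φ=45°, α=75°
  cosα=0.2588 sinα=0.9659 | (4,3) | tMaxX 1.8546 tMaxY 0.6005 | tΔX 3.8637 tΔY 1.0353
    t=0.6005 [y] (4,4)
    t=1.6357 [y] (4,5)
    t=1.8546 [x] (5,5) — stop
  → r_3 = 1.8546
beam 4: φ=135°, α=165°
  cosα=-0.9659 sinα=0.2588 | (4,3) | tMaxX 0.5383 tMaxY 2.2409 | tΔX 1.0353 tΔY 3.8637
    t=0.5383 [x] (3,3) — stop
  → r_4 = 0.5383

ranges = [1.4701, 2.5675, 1.8546, 0.5383]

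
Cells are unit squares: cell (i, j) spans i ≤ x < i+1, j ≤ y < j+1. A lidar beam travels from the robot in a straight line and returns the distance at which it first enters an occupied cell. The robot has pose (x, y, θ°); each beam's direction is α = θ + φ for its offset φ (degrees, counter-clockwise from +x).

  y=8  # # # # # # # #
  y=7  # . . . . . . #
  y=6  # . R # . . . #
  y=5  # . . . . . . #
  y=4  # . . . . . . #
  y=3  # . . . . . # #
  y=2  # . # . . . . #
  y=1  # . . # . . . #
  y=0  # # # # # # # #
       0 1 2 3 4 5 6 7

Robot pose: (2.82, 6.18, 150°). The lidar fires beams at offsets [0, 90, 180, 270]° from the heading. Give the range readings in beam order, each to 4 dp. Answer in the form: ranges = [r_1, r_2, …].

beam 1: φ=0°, α=150°
  d=(-0.8660,0.5000)  start (2,6)  tX=0.9469 tY=1.6400  stride 1/|dx|=1.1547 1/|dy|=2.0000
    cross x-line → (1,6), t=0.9469
    cross y-line → (1,7), t=1.6400
    cross x-line → (0,7), t=2.1016 (wall)
  → r_1 = 2.1016
beam 2: φ=90°, α=240°
  d=(-0.5000,-0.8660)  start (2,6)  tX=1.6400 tY=0.2078  stride 1/|dx|=2.0000 1/|dy|=1.1547
    cross y-line → (2,5), t=0.2078
    cross y-line → (2,4), t=1.3625
    cross x-line → (1,4), t=1.6400
    cross y-line → (1,3), t=2.5172
    cross x-line → (0,3), t=3.6400 (wall)
  → r_2 = 3.6400
beam 3: φ=180°, α=330°
  d=(0.8660,-0.5000)  start (2,6)  tX=0.2078 tY=0.3600  stride 1/|dx|=1.1547 1/|dy|=2.0000
    cross x-line → (3,6), t=0.2078 (wall)
  → r_3 = 0.2078
beam 4: φ=270°, α=60°
  d=(0.5000,0.8660)  start (2,6)  tX=0.3600 tY=0.9469  stride 1/|dx|=2.0000 1/|dy|=1.1547
    cross x-line → (3,6), t=0.3600 (wall)
  → r_4 = 0.3600

ranges = [2.1016, 3.6400, 0.2078, 0.3600]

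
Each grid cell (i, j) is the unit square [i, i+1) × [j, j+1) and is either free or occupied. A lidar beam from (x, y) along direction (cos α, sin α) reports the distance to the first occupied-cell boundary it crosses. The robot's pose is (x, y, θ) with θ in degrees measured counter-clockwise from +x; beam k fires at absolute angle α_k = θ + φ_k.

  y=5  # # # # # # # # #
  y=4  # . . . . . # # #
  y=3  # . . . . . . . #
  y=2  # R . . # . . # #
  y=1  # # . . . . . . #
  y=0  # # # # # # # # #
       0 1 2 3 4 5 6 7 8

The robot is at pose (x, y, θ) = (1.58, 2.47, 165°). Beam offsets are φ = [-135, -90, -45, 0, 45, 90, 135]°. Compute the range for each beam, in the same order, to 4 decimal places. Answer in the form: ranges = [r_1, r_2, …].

ranges = [5.0600, 2.6192, 1.1600, 0.6005, 0.6697, 0.4866, 0.5427]

beam 1: φ=-135°, α=30°
  dir = (cos 30°, sin 30°) = (0.8660, 0.5000); from cell (1,2)
  next x-line at t=0.4850, next y-line at t=1.0600; Δt_x=1.1547, Δt_y=2.0000
    x: enter (2,2) at t=0.4850
    y: enter (2,3) at t=1.0600
    x: enter (3,3) at t=1.6397
    x: enter (4,3) at t=2.7944
    y: enter (4,4) at t=3.0600
    x: enter (5,4) at t=3.9491
    y: enter (5,5) at t=5.0600 ← occupied
  → r_1 = 5.0600
beam 2: φ=-90°, α=75°
  dir = (cos 75°, sin 75°) = (0.2588, 0.9659); from cell (1,2)
  next x-line at t=1.6228, next y-line at t=0.5487; Δt_x=3.8637, Δt_y=1.0353
    y: enter (1,3) at t=0.5487
    y: enter (1,4) at t=1.5840
    x: enter (2,4) at t=1.6228
    y: enter (2,5) at t=2.6192 ← occupied
  → r_2 = 2.6192
beam 3: φ=-45°, α=120°
  dir = (cos 120°, sin 120°) = (-0.5000, 0.8660); from cell (1,2)
  next x-line at t=1.1600, next y-line at t=0.6120; Δt_x=2.0000, Δt_y=1.1547
    y: enter (1,3) at t=0.6120
    x: enter (0,3) at t=1.1600 ← occupied
  → r_3 = 1.1600
beam 4: φ=0°, α=165°
  dir = (cos 165°, sin 165°) = (-0.9659, 0.2588); from cell (1,2)
  next x-line at t=0.6005, next y-line at t=2.0478; Δt_x=1.0353, Δt_y=3.8637
    x: enter (0,2) at t=0.6005 ← occupied
  → r_4 = 0.6005
beam 5: φ=45°, α=210°
  dir = (cos 210°, sin 210°) = (-0.8660, -0.5000); from cell (1,2)
  next x-line at t=0.6697, next y-line at t=0.9400; Δt_x=1.1547, Δt_y=2.0000
    x: enter (0,2) at t=0.6697 ← occupied
  → r_5 = 0.6697
beam 6: φ=90°, α=255°
  dir = (cos 255°, sin 255°) = (-0.2588, -0.9659); from cell (1,2)
  next x-line at t=2.2409, next y-line at t=0.4866; Δt_x=3.8637, Δt_y=1.0353
    y: enter (1,1) at t=0.4866 ← occupied
  → r_6 = 0.4866
beam 7: φ=135°, α=300°
  dir = (cos 300°, sin 300°) = (0.5000, -0.8660); from cell (1,2)
  next x-line at t=0.8400, next y-line at t=0.5427; Δt_x=2.0000, Δt_y=1.1547
    y: enter (1,1) at t=0.5427 ← occupied
  → r_7 = 0.5427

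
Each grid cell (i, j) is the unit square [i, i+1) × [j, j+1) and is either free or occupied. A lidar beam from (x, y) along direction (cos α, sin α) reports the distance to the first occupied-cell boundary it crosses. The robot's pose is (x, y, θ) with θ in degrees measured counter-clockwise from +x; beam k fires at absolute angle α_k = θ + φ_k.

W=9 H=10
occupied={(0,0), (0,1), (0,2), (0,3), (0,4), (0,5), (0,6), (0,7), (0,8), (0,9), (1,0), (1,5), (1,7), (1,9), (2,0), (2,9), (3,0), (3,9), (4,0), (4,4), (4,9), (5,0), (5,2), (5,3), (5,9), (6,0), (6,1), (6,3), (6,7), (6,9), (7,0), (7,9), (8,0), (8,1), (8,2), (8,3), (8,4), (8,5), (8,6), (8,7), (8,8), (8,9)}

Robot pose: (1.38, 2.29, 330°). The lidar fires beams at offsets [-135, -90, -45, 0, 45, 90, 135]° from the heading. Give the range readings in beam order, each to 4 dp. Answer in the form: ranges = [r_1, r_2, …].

beam 1: φ=-135°, α=195°
  d=(-0.9659,-0.2588)  start (1,2)  tX=0.3934 tY=1.1205  stride 1/|dx|=1.0353 1/|dy|=3.8637
    cross x-line → (0,2), t=0.3934 (wall)
  → r_1 = 0.3934
beam 2: φ=-90°, α=240°
  d=(-0.5000,-0.8660)  start (1,2)  tX=0.7600 tY=0.3349  stride 1/|dx|=2.0000 1/|dy|=1.1547
    cross y-line → (1,1), t=0.3349
    cross x-line → (0,1), t=0.7600 (wall)
  → r_2 = 0.7600
beam 3: φ=-45°, α=285°
  d=(0.2588,-0.9659)  start (1,2)  tX=2.3955 tY=0.3002  stride 1/|dx|=3.8637 1/|dy|=1.0353
    cross y-line → (1,1), t=0.3002
    cross y-line → (1,0), t=1.3355 (wall)
  → r_3 = 1.3355
beam 4: φ=0°, α=330°
  d=(0.8660,-0.5000)  start (1,2)  tX=0.7159 tY=0.5800  stride 1/|dx|=1.1547 1/|dy|=2.0000
    cross y-line → (1,1), t=0.5800
    cross x-line → (2,1), t=0.7159
    cross x-line → (3,1), t=1.8706
    cross y-line → (3,0), t=2.5800 (wall)
  → r_4 = 2.5800
beam 5: φ=45°, α=15°
  d=(0.9659,0.2588)  start (1,2)  tX=0.6419 tY=2.7432  stride 1/|dx|=1.0353 1/|dy|=3.8637
    cross x-line → (2,2), t=0.6419
    cross x-line → (3,2), t=1.6771
    cross x-line → (4,2), t=2.7124
    cross y-line → (4,3), t=2.7432
    cross x-line → (5,3), t=3.7477 (wall)
  → r_5 = 3.7477
beam 6: φ=90°, α=60°
  d=(0.5000,0.8660)  start (1,2)  tX=1.2400 tY=0.8198  stride 1/|dx|=2.0000 1/|dy|=1.1547
    cross y-line → (1,3), t=0.8198
    cross x-line → (2,3), t=1.2400
    cross y-line → (2,4), t=1.9745
    cross y-line → (2,5), t=3.1292
    cross x-line → (3,5), t=3.2400
    cross y-line → (3,6), t=4.2839
    cross x-line → (4,6), t=5.2400
    cross y-line → (4,7), t=5.4386
    cross y-line → (4,8), t=6.5933
    cross x-line → (5,8), t=7.2400
    cross y-line → (5,9), t=7.7480 (wall)
  → r_6 = 7.7480
beam 7: φ=135°, α=105°
  d=(-0.2588,0.9659)  start (1,2)  tX=1.4682 tY=0.7350  stride 1/|dx|=3.8637 1/|dy|=1.0353
    cross y-line → (1,3), t=0.7350
    cross x-line → (0,3), t=1.4682 (wall)
  → r_7 = 1.4682

ranges = [0.3934, 0.7600, 1.3355, 2.5800, 3.7477, 7.7480, 1.4682]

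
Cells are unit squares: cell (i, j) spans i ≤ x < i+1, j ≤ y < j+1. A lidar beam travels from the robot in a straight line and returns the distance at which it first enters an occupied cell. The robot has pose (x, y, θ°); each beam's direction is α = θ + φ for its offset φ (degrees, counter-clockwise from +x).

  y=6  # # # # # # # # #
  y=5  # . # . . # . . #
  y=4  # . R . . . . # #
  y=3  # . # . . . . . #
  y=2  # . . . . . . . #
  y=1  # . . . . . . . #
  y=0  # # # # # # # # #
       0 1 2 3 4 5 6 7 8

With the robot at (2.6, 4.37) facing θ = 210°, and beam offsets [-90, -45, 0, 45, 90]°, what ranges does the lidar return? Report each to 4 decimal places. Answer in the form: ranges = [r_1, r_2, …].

beam 1: φ=-90°, α=120°
  d=(-0.5000,0.8660)  start (2,4)  tX=1.2000 tY=0.7275  stride 1/|dx|=2.0000 1/|dy|=1.1547
    cross y-line → (2,5), t=0.7275 (wall)
  → r_1 = 0.7275
beam 2: φ=-45°, α=165°
  d=(-0.9659,0.2588)  start (2,4)  tX=0.6212 tY=2.4341  stride 1/|dx|=1.0353 1/|dy|=3.8637
    cross x-line → (1,4), t=0.6212
    cross x-line → (0,4), t=1.6564 (wall)
  → r_2 = 1.6564
beam 3: φ=0°, α=210°
  d=(-0.8660,-0.5000)  start (2,4)  tX=0.6928 tY=0.7400  stride 1/|dx|=1.1547 1/|dy|=2.0000
    cross x-line → (1,4), t=0.6928
    cross y-line → (1,3), t=0.7400
    cross x-line → (0,3), t=1.8475 (wall)
  → r_3 = 1.8475
beam 4: φ=45°, α=255°
  d=(-0.2588,-0.9659)  start (2,4)  tX=2.3182 tY=0.3831  stride 1/|dx|=3.8637 1/|dy|=1.0353
    cross y-line → (2,3), t=0.3831 (wall)
  → r_4 = 0.3831
beam 5: φ=90°, α=300°
  d=(0.5000,-0.8660)  start (2,4)  tX=0.8000 tY=0.4272  stride 1/|dx|=2.0000 1/|dy|=1.1547
    cross y-line → (2,3), t=0.4272 (wall)
  → r_5 = 0.4272

ranges = [0.7275, 1.6564, 1.8475, 0.3831, 0.4272]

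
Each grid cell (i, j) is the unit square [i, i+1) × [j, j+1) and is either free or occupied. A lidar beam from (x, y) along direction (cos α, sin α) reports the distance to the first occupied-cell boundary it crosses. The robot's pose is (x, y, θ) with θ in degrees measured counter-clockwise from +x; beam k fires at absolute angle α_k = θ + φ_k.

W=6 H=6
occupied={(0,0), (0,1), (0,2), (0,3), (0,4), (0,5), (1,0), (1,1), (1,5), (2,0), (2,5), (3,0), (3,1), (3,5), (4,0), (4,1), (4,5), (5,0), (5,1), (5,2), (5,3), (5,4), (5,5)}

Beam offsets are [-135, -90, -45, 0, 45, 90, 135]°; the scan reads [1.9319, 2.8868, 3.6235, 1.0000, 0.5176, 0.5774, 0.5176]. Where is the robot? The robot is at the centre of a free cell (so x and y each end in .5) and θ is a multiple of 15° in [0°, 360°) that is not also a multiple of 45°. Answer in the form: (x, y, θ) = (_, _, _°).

Enumerate (i+0.5, j+0.5, θ) over the 13 free cells and 16 admissible headings. For each, cast all 7 beams and compare to the given ranges.
  (3.5, 3.5, 30°): beam 1 = 1.5529 ≠ 1.9319 ✗
  (4.5, 2.5, 60°): beam 1 = 0.5176 ≠ 1.9319 ✗
  (2.5, 2.5, 15°): beam 1 = 1.0000 ≠ 1.9319 ✗
  (2.5, 2.5, 300°): beam 1 = 1.5529 ≠ 1.9319 ✗
  …
  (4.5, 2.5, 210°): r_1=1.9319, r_2=2.8868, r_3=3.6235, r_4=1.0000, r_5=0.5176, r_6=0.5774, r_7=0.5176 — all match ✓
No second candidate reproduces the full scan.

(x, y, θ) = (4.5, 2.5, 210°)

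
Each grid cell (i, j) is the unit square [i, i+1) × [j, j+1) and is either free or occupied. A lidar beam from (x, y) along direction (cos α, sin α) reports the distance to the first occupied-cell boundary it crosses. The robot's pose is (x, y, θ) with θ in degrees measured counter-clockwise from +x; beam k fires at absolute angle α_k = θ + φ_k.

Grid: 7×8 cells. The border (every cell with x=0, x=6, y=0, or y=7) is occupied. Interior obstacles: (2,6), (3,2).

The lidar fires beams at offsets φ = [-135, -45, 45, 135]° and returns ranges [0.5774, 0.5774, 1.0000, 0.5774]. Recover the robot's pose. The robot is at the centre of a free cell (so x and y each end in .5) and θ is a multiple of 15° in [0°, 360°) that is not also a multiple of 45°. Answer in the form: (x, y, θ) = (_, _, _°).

(x, y, θ) = (1.5, 6.5, 195°)

Enumerate (i+0.5, j+0.5, θ) over the 28 free cells and 16 admissible headings. For each, cast all 4 beams and compare to the given ranges.
  (1.5, 4.5, 150°): beam 1 = 4.6587 ≠ 0.5774 ✗
  (5.5, 1.5, 60°): beam 1 = 0.5176 ≠ 0.5774 ✗
  (3.5, 1.5, 195°): beam 2 = 2.8868 ≠ 0.5774 ✗
  (5.5, 3.5, 15°): beam 1 = 2.8868 ≠ 0.5774 ✗
  (5.5, 5.5, 120°): beam 1 = 0.5176 ≠ 0.5774 ✗
  …
  (1.5, 6.5, 195°): r_1=0.5774, r_2=0.5774, r_3=1.0000, r_4=0.5774 — all match ✓
No second candidate reproduces the full scan.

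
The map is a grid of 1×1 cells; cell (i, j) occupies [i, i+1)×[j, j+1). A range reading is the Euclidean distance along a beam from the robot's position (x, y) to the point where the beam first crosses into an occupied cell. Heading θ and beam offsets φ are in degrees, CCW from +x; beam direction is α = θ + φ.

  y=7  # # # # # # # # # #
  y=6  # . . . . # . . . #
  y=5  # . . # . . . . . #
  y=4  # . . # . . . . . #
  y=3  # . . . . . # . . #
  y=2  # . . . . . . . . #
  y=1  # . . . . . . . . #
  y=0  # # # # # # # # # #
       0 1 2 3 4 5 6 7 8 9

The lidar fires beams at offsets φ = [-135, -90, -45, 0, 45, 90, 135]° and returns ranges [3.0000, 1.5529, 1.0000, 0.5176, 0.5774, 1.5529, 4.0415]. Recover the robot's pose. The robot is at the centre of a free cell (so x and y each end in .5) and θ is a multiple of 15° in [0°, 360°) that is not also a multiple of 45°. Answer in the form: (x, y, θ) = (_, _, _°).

Enumerate (i+0.5, j+0.5, θ) over the 44 free cells and 16 admissible headings. For each, cast all 7 beams and compare to the given ranges.
  (3.5, 3.5, 300°): beam 1 = 2.5882 ≠ 3.0000 ✗
  (2.5, 6.5, 345°): beam 1 = 1.7321 ≠ 3.0000 ✗
  (7.5, 2.5, 285°): beam 1 = 1.0000 ≠ 3.0000 ✗
  …
  (7.5, 6.5, 75°): r_1=3.0000, r_2=1.5529, r_3=1.0000, r_4=0.5176, r_5=0.5774, r_6=1.5529, r_7=4.0415 — all match ✓
Only this pose fits every beam.

(x, y, θ) = (7.5, 6.5, 75°)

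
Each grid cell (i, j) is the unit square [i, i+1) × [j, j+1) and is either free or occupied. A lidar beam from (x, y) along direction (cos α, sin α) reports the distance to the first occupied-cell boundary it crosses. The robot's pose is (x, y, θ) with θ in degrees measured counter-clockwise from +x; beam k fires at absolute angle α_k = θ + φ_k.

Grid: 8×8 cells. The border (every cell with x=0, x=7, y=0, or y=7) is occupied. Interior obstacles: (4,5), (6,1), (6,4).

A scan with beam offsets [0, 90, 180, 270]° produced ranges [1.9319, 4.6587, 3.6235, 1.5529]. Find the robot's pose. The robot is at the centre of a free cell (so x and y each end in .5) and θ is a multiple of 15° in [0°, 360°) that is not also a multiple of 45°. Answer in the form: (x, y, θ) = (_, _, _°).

Enumerate (i+0.5, j+0.5, θ) over the 33 free cells and 16 admissible headings. For each, cast all 4 beams and compare to the given ranges.
  (5.5, 5.5, 60°): beam 1 = 1.7321 ≠ 1.9319 ✗
  (1.5, 6.5, 300°): beam 1 = 6.3509 ≠ 1.9319 ✗
  (5.5, 4.5, 150°): beam 1 = 1.0000 ≠ 1.9319 ✗
  (3.5, 2.5, 255°): beam 1 = 1.5529 ≠ 1.9319 ✗
  (2.5, 3.5, 210°): beam 1 = 1.7321 ≠ 1.9319 ✗
  …
  (4.5, 2.5, 345°): r_1=1.9319, r_2=4.6587, r_3=3.6235, r_4=1.5529 — all match ✓
Unique over the lattice → pose = (4.5, 2.5, 345°).

(x, y, θ) = (4.5, 2.5, 345°)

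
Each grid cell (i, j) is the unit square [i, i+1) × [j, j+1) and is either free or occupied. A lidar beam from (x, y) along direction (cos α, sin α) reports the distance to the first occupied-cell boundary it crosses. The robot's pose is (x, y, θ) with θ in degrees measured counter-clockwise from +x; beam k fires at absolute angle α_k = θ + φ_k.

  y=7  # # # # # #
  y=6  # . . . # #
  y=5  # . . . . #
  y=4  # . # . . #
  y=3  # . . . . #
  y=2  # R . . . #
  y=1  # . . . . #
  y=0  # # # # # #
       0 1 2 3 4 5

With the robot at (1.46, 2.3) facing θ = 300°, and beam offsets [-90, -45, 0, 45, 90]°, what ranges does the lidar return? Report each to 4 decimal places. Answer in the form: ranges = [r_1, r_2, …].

ranges = [0.5312, 1.3459, 1.5011, 3.6649, 4.0876]

beam 1: φ=-90°, α=210°
  direction (-0.8660, -0.5000); cell (1,2); t to first gridline: x 0.5312, y 0.6000 (then +1.1547 / +2.0000)
    (0,2) via x @ 0.5312  # hit
  → r_1 = 0.5312
beam 2: φ=-45°, α=255°
  direction (-0.2588, -0.9659); cell (1,2); t to first gridline: x 1.7773, y 0.3106 (then +3.8637 / +1.0353)
    (1,1) via y @ 0.3106
    (1,0) via y @ 1.3459  # hit
  → r_2 = 1.3459
beam 3: φ=0°, α=300°
  direction (0.5000, -0.8660); cell (1,2); t to first gridline: x 1.0800, y 0.3464 (then +2.0000 / +1.1547)
    (1,1) via y @ 0.3464
    (2,1) via x @ 1.0800
    (2,0) via y @ 1.5011  # hit
  → r_3 = 1.5011
beam 4: φ=45°, α=345°
  direction (0.9659, -0.2588); cell (1,2); t to first gridline: x 0.5590, y 1.1591 (then +1.0353 / +3.8637)
    (2,2) via x @ 0.5590
    (2,1) via y @ 1.1591
    (3,1) via x @ 1.5943
    (4,1) via x @ 2.6296
    (5,1) via x @ 3.6649  # hit
  → r_4 = 3.6649
beam 5: φ=90°, α=30°
  direction (0.8660, 0.5000); cell (1,2); t to first gridline: x 0.6235, y 1.4000 (then +1.1547 / +2.0000)
    (2,2) via x @ 0.6235
    (2,3) via y @ 1.4000
    (3,3) via x @ 1.7782
    (4,3) via x @ 2.9329
    (4,4) via y @ 3.4000
    (5,4) via x @ 4.0876  # hit
  → r_5 = 4.0876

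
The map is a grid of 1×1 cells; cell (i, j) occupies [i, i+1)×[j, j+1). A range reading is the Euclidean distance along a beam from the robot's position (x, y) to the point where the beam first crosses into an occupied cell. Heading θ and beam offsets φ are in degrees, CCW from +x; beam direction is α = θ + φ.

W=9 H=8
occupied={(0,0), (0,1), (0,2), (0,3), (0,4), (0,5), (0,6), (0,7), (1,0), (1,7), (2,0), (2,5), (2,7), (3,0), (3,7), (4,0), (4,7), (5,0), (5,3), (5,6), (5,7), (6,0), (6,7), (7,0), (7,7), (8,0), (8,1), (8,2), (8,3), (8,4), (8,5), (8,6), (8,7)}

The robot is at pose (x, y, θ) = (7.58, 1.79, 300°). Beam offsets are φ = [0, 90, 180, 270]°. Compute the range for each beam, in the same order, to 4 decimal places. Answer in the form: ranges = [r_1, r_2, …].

ranges = [0.8400, 0.4850, 4.8613, 1.5800]

beam 1: φ=0°, α=300°
  d=(0.5000,-0.8660)  start (7,1)  tX=0.8400 tY=0.9122  stride 1/|dx|=2.0000 1/|dy|=1.1547
    cross x-line → (8,1), t=0.8400 (wall)
  → r_1 = 0.8400
beam 2: φ=90°, α=30°
  d=(0.8660,0.5000)  start (7,1)  tX=0.4850 tY=0.4200  stride 1/|dx|=1.1547 1/|dy|=2.0000
    cross y-line → (7,2), t=0.4200
    cross x-line → (8,2), t=0.4850 (wall)
  → r_2 = 0.4850
beam 3: φ=180°, α=120°
  d=(-0.5000,0.8660)  start (7,1)  tX=1.1600 tY=0.2425  stride 1/|dx|=2.0000 1/|dy|=1.1547
    cross y-line → (7,2), t=0.2425
    cross x-line → (6,2), t=1.1600
    cross y-line → (6,3), t=1.3972
    cross y-line → (6,4), t=2.5519
    cross x-line → (5,4), t=3.1600
    cross y-line → (5,5), t=3.7066
    cross y-line → (5,6), t=4.8613 (wall)
  → r_3 = 4.8613
beam 4: φ=270°, α=210°
  d=(-0.8660,-0.5000)  start (7,1)  tX=0.6697 tY=1.5800  stride 1/|dx|=1.1547 1/|dy|=2.0000
    cross x-line → (6,1), t=0.6697
    cross y-line → (6,0), t=1.5800 (wall)
  → r_4 = 1.5800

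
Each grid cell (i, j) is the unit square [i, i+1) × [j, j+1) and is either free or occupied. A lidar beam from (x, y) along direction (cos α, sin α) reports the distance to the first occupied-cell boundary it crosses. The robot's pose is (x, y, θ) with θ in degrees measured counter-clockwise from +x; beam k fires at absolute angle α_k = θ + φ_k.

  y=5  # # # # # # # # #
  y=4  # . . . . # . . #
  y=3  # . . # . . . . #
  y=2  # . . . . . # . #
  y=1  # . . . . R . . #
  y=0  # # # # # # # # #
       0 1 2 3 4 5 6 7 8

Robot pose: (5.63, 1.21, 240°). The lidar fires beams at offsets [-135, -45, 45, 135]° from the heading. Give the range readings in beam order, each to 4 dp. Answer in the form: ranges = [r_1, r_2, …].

ranges = [3.9237, 0.8114, 0.2174, 2.4536]

beam 1: φ=-135°, α=105°
  cosα=-0.2588 sinα=0.9659 | (5,1) | tMaxX 2.4341 tMaxY 0.8179 | tΔX 3.8637 tΔY 1.0353
    t=0.8179 [y] (5,2)
    t=1.8531 [y] (5,3)
    t=2.4341 [x] (4,3)
    t=2.8884 [y] (4,4)
    t=3.9237 [y] (4,5) — stop
  → r_1 = 3.9237
beam 2: φ=-45°, α=195°
  cosα=-0.9659 sinα=-0.2588 | (5,1) | tMaxX 0.6522 tMaxY 0.8114 | tΔX 1.0353 tΔY 3.8637
    t=0.6522 [x] (4,1)
    t=0.8114 [y] (4,0) — stop
  → r_2 = 0.8114
beam 3: φ=45°, α=285°
  cosα=0.2588 sinα=-0.9659 | (5,1) | tMaxX 1.4296 tMaxY 0.2174 | tΔX 3.8637 tΔY 1.0353
    t=0.2174 [y] (5,0) — stop
  → r_3 = 0.2174
beam 4: φ=135°, α=15°
  cosα=0.9659 sinα=0.2588 | (5,1) | tMaxX 0.3831 tMaxY 3.0523 | tΔX 1.0353 tΔY 3.8637
    t=0.3831 [x] (6,1)
    t=1.4183 [x] (7,1)
    t=2.4536 [x] (8,1) — stop
  → r_4 = 2.4536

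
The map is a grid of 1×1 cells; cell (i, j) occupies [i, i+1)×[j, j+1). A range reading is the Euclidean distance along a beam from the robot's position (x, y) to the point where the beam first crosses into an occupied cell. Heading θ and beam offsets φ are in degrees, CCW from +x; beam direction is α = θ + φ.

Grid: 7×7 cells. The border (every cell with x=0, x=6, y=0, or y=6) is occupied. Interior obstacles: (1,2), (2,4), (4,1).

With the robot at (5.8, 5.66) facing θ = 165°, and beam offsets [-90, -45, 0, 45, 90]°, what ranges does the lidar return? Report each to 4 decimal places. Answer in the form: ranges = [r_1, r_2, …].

beam 1: φ=-90°, α=75°
  cosα=0.2588 sinα=0.9659 | (5,5) | tMaxX 0.7727 tMaxY 0.3520 | tΔX 3.8637 tΔY 1.0353
    t=0.3520 [y] (5,6) — stop
  → r_1 = 0.3520
beam 2: φ=-45°, α=120°
  cosα=-0.5000 sinα=0.8660 | (5,5) | tMaxX 1.6000 tMaxY 0.3926 | tΔX 2.0000 tΔY 1.1547
    t=0.3926 [y] (5,6) — stop
  → r_2 = 0.3926
beam 3: φ=0°, α=165°
  cosα=-0.9659 sinα=0.2588 | (5,5) | tMaxX 0.8282 tMaxY 1.3137 | tΔX 1.0353 tΔY 3.8637
    t=0.8282 [x] (4,5)
    t=1.3137 [y] (4,6) — stop
  → r_3 = 1.3137
beam 4: φ=45°, α=210°
  cosα=-0.8660 sinα=-0.5000 | (5,5) | tMaxX 0.9238 tMaxY 1.3200 | tΔX 1.1547 tΔY 2.0000
    t=0.9238 [x] (4,5)
    t=1.3200 [y] (4,4)
    t=2.0785 [x] (3,4)
    t=3.2332 [x] (2,4) — stop
  → r_4 = 3.2332
beam 5: φ=90°, α=255°
  cosα=-0.2588 sinα=-0.9659 | (5,5) | tMaxX 3.0910 tMaxY 0.6833 | tΔX 3.8637 tΔY 1.0353
    t=0.6833 [y] (5,4)
    t=1.7186 [y] (5,3)
    t=2.7538 [y] (5,2)
    t=3.0910 [x] (4,2)
    t=3.7891 [y] (4,1) — stop
  → r_5 = 3.7891

ranges = [0.3520, 0.3926, 1.3137, 3.2332, 3.7891]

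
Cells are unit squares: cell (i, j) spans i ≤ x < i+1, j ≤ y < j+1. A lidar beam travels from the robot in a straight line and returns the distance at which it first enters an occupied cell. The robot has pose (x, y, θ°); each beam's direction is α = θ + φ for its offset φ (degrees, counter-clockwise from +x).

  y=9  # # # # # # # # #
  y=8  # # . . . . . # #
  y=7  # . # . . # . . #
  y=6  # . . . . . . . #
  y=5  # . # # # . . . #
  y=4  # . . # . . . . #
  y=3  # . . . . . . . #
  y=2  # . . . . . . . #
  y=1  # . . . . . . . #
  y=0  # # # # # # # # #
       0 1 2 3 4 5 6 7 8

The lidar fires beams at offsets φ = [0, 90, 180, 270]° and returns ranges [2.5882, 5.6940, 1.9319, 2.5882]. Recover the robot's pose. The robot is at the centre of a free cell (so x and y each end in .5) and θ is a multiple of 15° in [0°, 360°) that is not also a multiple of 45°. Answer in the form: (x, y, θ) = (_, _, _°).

(x, y, θ) = (5.5, 3.5, 345°)

Candidates: 48 free-cell centres × 16 headings = 768 poses. Raycast each; keep the one whose scan matches to 4 dp.
  (6.5, 5.5, 60°): beam 1 = 2.8868 ≠ 2.5882 ✗
  (1.5, 7.5, 285°): beam 1 = 1.9319 ≠ 2.5882 ✗
  (4.5, 3.5, 150°): beam 1 = 1.0000 ≠ 2.5882 ✗
  (1.5, 1.5, 345°): beam 1 = 1.9319 ≠ 2.5882 ✗
  …
  (5.5, 3.5, 345°): r_1=2.5882, r_2=5.6940, r_3=1.9319, r_4=2.5882 — all match ✓
No second candidate reproduces the full scan.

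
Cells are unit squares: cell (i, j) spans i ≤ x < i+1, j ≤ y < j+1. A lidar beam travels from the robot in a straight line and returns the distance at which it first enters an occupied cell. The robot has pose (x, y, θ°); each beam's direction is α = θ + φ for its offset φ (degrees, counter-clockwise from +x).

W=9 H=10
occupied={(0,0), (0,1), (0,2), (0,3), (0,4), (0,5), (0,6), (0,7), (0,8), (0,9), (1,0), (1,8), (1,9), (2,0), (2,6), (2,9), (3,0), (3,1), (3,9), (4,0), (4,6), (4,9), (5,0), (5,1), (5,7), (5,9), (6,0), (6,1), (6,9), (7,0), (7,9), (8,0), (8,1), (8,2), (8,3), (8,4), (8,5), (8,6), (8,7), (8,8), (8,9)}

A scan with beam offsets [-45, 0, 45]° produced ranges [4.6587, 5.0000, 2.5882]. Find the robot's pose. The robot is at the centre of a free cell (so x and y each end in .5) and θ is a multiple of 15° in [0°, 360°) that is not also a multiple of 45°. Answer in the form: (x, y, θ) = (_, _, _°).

Enumerate (i+0.5, j+0.5, θ) over the 49 free cells and 16 admissible headings. For each, cast all 3 beams and compare to the given ranges.
  (1.5, 6.5, 330°): beam 1 = 5.6940 ≠ 4.6587 ✗
  (2.5, 2.5, 75°): beam 1 = 6.3509 ≠ 4.6587 ✗
  (7.5, 4.5, 75°): beam 1 = 0.5774 ≠ 4.6587 ✗
  …
  (5.5, 5.5, 300°): r_1=4.6587, r_2=5.0000, r_3=2.5882 — all match ✓
Unique over the lattice → pose = (5.5, 5.5, 300°).

(x, y, θ) = (5.5, 5.5, 300°)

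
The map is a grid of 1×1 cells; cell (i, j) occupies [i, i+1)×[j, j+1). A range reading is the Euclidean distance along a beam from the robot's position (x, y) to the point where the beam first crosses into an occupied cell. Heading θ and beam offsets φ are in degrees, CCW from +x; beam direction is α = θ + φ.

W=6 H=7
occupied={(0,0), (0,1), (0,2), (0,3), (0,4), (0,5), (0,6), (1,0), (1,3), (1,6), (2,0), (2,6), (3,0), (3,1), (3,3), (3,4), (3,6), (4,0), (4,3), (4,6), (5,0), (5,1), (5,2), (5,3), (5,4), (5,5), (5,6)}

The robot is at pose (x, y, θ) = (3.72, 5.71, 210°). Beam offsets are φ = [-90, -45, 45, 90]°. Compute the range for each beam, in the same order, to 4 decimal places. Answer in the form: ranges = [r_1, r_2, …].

beam 1: φ=-90°, α=120°
  cosα=-0.5000 sinα=0.8660 | (3,5) | tMaxX 1.4400 tMaxY 0.3349 | tΔX 2.0000 tΔY 1.1547
    t=0.3349 [y] (3,6) — stop
  → r_1 = 0.3349
beam 2: φ=-45°, α=165°
  cosα=-0.9659 sinα=0.2588 | (3,5) | tMaxX 0.7454 tMaxY 1.1205 | tΔX 1.0353 tΔY 3.8637
    t=0.7454 [x] (2,5)
    t=1.1205 [y] (2,6) — stop
  → r_2 = 1.1205
beam 3: φ=45°, α=255°
  cosα=-0.2588 sinα=-0.9659 | (3,5) | tMaxX 2.7819 tMaxY 0.7350 | tΔX 3.8637 tΔY 1.0353
    t=0.7350 [y] (3,4) — stop
  → r_3 = 0.7350
beam 4: φ=90°, α=300°
  cosα=0.5000 sinα=-0.8660 | (3,5) | tMaxX 0.5600 tMaxY 0.8198 | tΔX 2.0000 tΔY 1.1547
    t=0.5600 [x] (4,5)
    t=0.8198 [y] (4,4)
    t=1.9745 [y] (4,3) — stop
  → r_4 = 1.9745

ranges = [0.3349, 1.1205, 0.7350, 1.9745]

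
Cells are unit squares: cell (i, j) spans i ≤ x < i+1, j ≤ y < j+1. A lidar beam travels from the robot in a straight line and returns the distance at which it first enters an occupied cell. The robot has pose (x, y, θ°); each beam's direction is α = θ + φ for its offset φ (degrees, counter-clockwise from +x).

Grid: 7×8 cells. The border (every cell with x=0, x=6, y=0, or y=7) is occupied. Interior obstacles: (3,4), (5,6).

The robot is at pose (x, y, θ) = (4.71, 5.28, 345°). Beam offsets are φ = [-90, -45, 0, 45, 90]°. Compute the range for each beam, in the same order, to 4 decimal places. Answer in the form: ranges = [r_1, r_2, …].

beam 1: φ=-90°, α=255°
  direction (-0.2588, -0.9659); cell (4,5); t to first gridline: x 2.7432, y 0.2899 (then +3.8637 / +1.0353)
    (4,4) via y @ 0.2899
    (4,3) via y @ 1.3252
    (4,2) via y @ 2.3604
    (3,2) via x @ 2.7432
    (3,1) via y @ 3.3957
    (3,0) via y @ 4.4310  # hit
  → r_1 = 4.4310
beam 2: φ=-45°, α=300°
  direction (0.5000, -0.8660); cell (4,5); t to first gridline: x 0.5800, y 0.3233 (then +2.0000 / +1.1547)
    (4,4) via y @ 0.3233
    (5,4) via x @ 0.5800
    (5,3) via y @ 1.4780
    (6,3) via x @ 2.5800  # hit
  → r_2 = 2.5800
beam 3: φ=0°, α=345°
  direction (0.9659, -0.2588); cell (4,5); t to first gridline: x 0.3002, y 1.0818 (then +1.0353 / +3.8637)
    (5,5) via x @ 0.3002
    (5,4) via y @ 1.0818
    (6,4) via x @ 1.3355  # hit
  → r_3 = 1.3355
beam 4: φ=45°, α=30°
  direction (0.8660, 0.5000); cell (4,5); t to first gridline: x 0.3349, y 1.4400 (then +1.1547 / +2.0000)
    (5,5) via x @ 0.3349
    (5,6) via y @ 1.4400  # hit
  → r_4 = 1.4400
beam 5: φ=90°, α=75°
  direction (0.2588, 0.9659); cell (4,5); t to first gridline: x 1.1205, y 0.7454 (then +3.8637 / +1.0353)
    (4,6) via y @ 0.7454
    (5,6) via x @ 1.1205  # hit
  → r_5 = 1.1205

ranges = [4.4310, 2.5800, 1.3355, 1.4400, 1.1205]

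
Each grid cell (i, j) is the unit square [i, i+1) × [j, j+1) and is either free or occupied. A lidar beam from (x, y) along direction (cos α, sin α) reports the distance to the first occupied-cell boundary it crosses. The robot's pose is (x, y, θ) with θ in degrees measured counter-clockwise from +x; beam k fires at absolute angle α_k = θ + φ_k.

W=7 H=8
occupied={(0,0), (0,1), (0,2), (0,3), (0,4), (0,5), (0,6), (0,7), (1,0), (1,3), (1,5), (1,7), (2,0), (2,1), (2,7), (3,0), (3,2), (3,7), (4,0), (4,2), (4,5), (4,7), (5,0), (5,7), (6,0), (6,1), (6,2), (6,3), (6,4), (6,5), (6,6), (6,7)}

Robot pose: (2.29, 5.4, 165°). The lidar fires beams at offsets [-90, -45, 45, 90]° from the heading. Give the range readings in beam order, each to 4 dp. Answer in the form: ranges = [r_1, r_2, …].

ranges = [1.6564, 0.5800, 0.3349, 1.4494]

beam 1: φ=-90°, α=75°
  dir = (cos 75°, sin 75°) = (0.2588, 0.9659); from cell (2,5)
  next x-line at t=2.7432, next y-line at t=0.6212; Δt_x=3.8637, Δt_y=1.0353
    y: enter (2,6) at t=0.6212
    y: enter (2,7) at t=1.6564 ← occupied
  → r_1 = 1.6564
beam 2: φ=-45°, α=120°
  dir = (cos 120°, sin 120°) = (-0.5000, 0.8660); from cell (2,5)
  next x-line at t=0.5800, next y-line at t=0.6928; Δt_x=2.0000, Δt_y=1.1547
    x: enter (1,5) at t=0.5800 ← occupied
  → r_2 = 0.5800
beam 3: φ=45°, α=210°
  dir = (cos 210°, sin 210°) = (-0.8660, -0.5000); from cell (2,5)
  next x-line at t=0.3349, next y-line at t=0.8000; Δt_x=1.1547, Δt_y=2.0000
    x: enter (1,5) at t=0.3349 ← occupied
  → r_3 = 0.3349
beam 4: φ=90°, α=255°
  dir = (cos 255°, sin 255°) = (-0.2588, -0.9659); from cell (2,5)
  next x-line at t=1.1205, next y-line at t=0.4141; Δt_x=3.8637, Δt_y=1.0353
    y: enter (2,4) at t=0.4141
    x: enter (1,4) at t=1.1205
    y: enter (1,3) at t=1.4494 ← occupied
  → r_4 = 1.4494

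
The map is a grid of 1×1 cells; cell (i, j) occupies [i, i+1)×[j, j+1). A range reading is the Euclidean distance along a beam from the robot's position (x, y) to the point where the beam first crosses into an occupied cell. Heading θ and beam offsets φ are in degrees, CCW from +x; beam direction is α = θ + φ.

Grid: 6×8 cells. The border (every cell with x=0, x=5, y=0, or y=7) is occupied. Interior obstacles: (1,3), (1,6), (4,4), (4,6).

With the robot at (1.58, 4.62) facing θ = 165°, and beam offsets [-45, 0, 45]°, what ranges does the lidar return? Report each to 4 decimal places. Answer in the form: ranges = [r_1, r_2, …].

ranges = [1.1600, 0.6005, 0.6697]

beam 1: φ=-45°, α=120°
  direction (-0.5000, 0.8660); cell (1,4); t to first gridline: x 1.1600, y 0.4388 (then +2.0000 / +1.1547)
    (1,5) via y @ 0.4388
    (0,5) via x @ 1.1600  # hit
  → r_1 = 1.1600
beam 2: φ=0°, α=165°
  direction (-0.9659, 0.2588); cell (1,4); t to first gridline: x 0.6005, y 1.4682 (then +1.0353 / +3.8637)
    (0,4) via x @ 0.6005  # hit
  → r_2 = 0.6005
beam 3: φ=45°, α=210°
  direction (-0.8660, -0.5000); cell (1,4); t to first gridline: x 0.6697, y 1.2400 (then +1.1547 / +2.0000)
    (0,4) via x @ 0.6697  # hit
  → r_3 = 0.6697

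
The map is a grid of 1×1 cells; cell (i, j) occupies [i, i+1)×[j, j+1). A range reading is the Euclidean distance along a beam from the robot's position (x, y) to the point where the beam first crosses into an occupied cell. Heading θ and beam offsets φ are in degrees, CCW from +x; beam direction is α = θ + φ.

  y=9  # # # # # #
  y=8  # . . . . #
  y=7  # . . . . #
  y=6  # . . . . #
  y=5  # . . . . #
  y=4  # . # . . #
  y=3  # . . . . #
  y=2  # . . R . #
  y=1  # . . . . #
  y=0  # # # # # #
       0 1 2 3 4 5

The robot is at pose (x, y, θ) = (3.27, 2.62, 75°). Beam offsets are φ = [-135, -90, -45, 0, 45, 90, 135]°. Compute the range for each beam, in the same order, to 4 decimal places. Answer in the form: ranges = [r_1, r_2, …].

beam 1: φ=-135°, α=300°
  dir = (cos 300°, sin 300°) = (0.5000, -0.8660); from cell (3,2)
  next x-line at t=1.4600, next y-line at t=0.7159; Δt_x=2.0000, Δt_y=1.1547
    y: enter (3,1) at t=0.7159
    x: enter (4,1) at t=1.4600
    y: enter (4,0) at t=1.8706 ← occupied
  → r_1 = 1.8706
beam 2: φ=-90°, α=345°
  dir = (cos 345°, sin 345°) = (0.9659, -0.2588); from cell (3,2)
  next x-line at t=0.7558, next y-line at t=2.3955; Δt_x=1.0353, Δt_y=3.8637
    x: enter (4,2) at t=0.7558
    x: enter (5,2) at t=1.7910 ← occupied
  → r_2 = 1.7910
beam 3: φ=-45°, α=30°
  dir = (cos 30°, sin 30°) = (0.8660, 0.5000); from cell (3,2)
  next x-line at t=0.8429, next y-line at t=0.7600; Δt_x=1.1547, Δt_y=2.0000
    y: enter (3,3) at t=0.7600
    x: enter (4,3) at t=0.8429
    x: enter (5,3) at t=1.9976 ← occupied
  → r_3 = 1.9976
beam 4: φ=0°, α=75°
  dir = (cos 75°, sin 75°) = (0.2588, 0.9659); from cell (3,2)
  next x-line at t=2.8205, next y-line at t=0.3934; Δt_x=3.8637, Δt_y=1.0353
    y: enter (3,3) at t=0.3934
    y: enter (3,4) at t=1.4287
    y: enter (3,5) at t=2.4640
    x: enter (4,5) at t=2.8205
    y: enter (4,6) at t=3.4992
    y: enter (4,7) at t=4.5345
    y: enter (4,8) at t=5.5698
    y: enter (4,9) at t=6.6051 ← occupied
  → r_4 = 6.6051
beam 5: φ=45°, α=120°
  dir = (cos 120°, sin 120°) = (-0.5000, 0.8660); from cell (3,2)
  next x-line at t=0.5400, next y-line at t=0.4388; Δt_x=2.0000, Δt_y=1.1547
    y: enter (3,3) at t=0.4388
    x: enter (2,3) at t=0.5400
    y: enter (2,4) at t=1.5935 ← occupied
  → r_5 = 1.5935
beam 6: φ=90°, α=165°
  dir = (cos 165°, sin 165°) = (-0.9659, 0.2588); from cell (3,2)
  next x-line at t=0.2795, next y-line at t=1.4682; Δt_x=1.0353, Δt_y=3.8637
    x: enter (2,2) at t=0.2795
    x: enter (1,2) at t=1.3148
    y: enter (1,3) at t=1.4682
    x: enter (0,3) at t=2.3501 ← occupied
  → r_6 = 2.3501
beam 7: φ=135°, α=210°
  dir = (cos 210°, sin 210°) = (-0.8660, -0.5000); from cell (3,2)
  next x-line at t=0.3118, next y-line at t=1.2400; Δt_x=1.1547, Δt_y=2.0000
    x: enter (2,2) at t=0.3118
    y: enter (2,1) at t=1.2400
    x: enter (1,1) at t=1.4665
    x: enter (0,1) at t=2.6212 ← occupied
  → r_7 = 2.6212

ranges = [1.8706, 1.7910, 1.9976, 6.6051, 1.5935, 2.3501, 2.6212]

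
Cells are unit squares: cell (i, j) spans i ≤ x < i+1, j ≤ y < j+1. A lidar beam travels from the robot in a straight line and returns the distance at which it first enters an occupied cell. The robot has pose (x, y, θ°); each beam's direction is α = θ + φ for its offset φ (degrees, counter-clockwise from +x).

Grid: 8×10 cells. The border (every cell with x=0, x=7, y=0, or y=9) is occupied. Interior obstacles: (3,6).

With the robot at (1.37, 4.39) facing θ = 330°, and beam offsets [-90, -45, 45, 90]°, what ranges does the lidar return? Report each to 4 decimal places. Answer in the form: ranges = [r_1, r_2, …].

beam 1: φ=-90°, α=240°
  cosα=-0.5000 sinα=-0.8660 | (1,4) | tMaxX 0.7400 tMaxY 0.4503 | tΔX 2.0000 tΔY 1.1547
    t=0.4503 [y] (1,3)
    t=0.7400 [x] (0,3) — stop
  → r_1 = 0.7400
beam 2: φ=-45°, α=285°
  cosα=0.2588 sinα=-0.9659 | (1,4) | tMaxX 2.4341 tMaxY 0.4038 | tΔX 3.8637 tΔY 1.0353
    t=0.4038 [y] (1,3)
    t=1.4390 [y] (1,2)
    t=2.4341 [x] (2,2)
    t=2.4743 [y] (2,1)
    t=3.5096 [y] (2,0) — stop
  → r_2 = 3.5096
beam 3: φ=45°, α=15°
  cosα=0.9659 sinα=0.2588 | (1,4) | tMaxX 0.6522 tMaxY 2.3569 | tΔX 1.0353 tΔY 3.8637
    t=0.6522 [x] (2,4)
    t=1.6875 [x] (3,4)
    t=2.3569 [y] (3,5)
    t=2.7228 [x] (4,5)
    t=3.7581 [x] (5,5)
    t=4.7933 [x] (6,5)
    t=5.8286 [x] (7,5) — stop
  → r_3 = 5.8286
beam 4: φ=90°, α=60°
  cosα=0.5000 sinα=0.8660 | (1,4) | tMaxX 1.2600 tMaxY 0.7044 | tΔX 2.0000 tΔY 1.1547
    t=0.7044 [y] (1,5)
    t=1.2600 [x] (2,5)
    t=1.8591 [y] (2,6)
    t=3.0138 [y] (2,7)
    t=3.2600 [x] (3,7)
    t=4.1685 [y] (3,8)
    t=5.2600 [x] (4,8)
    t=5.3232 [y] (4,9) — stop
  → r_4 = 5.3232

ranges = [0.7400, 3.5096, 5.8286, 5.3232]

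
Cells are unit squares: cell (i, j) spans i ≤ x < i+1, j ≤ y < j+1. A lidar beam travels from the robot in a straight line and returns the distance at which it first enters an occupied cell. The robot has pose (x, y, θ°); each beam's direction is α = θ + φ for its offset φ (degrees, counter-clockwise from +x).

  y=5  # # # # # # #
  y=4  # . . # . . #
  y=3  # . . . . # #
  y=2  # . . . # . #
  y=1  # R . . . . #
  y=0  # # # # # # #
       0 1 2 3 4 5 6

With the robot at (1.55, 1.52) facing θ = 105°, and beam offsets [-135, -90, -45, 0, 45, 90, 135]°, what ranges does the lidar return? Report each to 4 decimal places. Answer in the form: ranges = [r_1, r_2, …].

ranges = [1.0400, 2.5364, 2.9000, 2.1250, 0.6351, 0.5694, 0.6004]

beam 1: φ=-135°, α=330°
  dir = (cos 330°, sin 330°) = (0.8660, -0.5000); from cell (1,1)
  next x-line at t=0.5196, next y-line at t=1.0400; Δt_x=1.1547, Δt_y=2.0000
    x: enter (2,1) at t=0.5196
    y: enter (2,0) at t=1.0400 ← occupied
  → r_1 = 1.0400
beam 2: φ=-90°, α=15°
  dir = (cos 15°, sin 15°) = (0.9659, 0.2588); from cell (1,1)
  next x-line at t=0.4659, next y-line at t=1.8546; Δt_x=1.0353, Δt_y=3.8637
    x: enter (2,1) at t=0.4659
    x: enter (3,1) at t=1.5012
    y: enter (3,2) at t=1.8546
    x: enter (4,2) at t=2.5364 ← occupied
  → r_2 = 2.5364
beam 3: φ=-45°, α=60°
  dir = (cos 60°, sin 60°) = (0.5000, 0.8660); from cell (1,1)
  next x-line at t=0.9000, next y-line at t=0.5543; Δt_x=2.0000, Δt_y=1.1547
    y: enter (1,2) at t=0.5543
    x: enter (2,2) at t=0.9000
    y: enter (2,3) at t=1.7090
    y: enter (2,4) at t=2.8637
    x: enter (3,4) at t=2.9000 ← occupied
  → r_3 = 2.9000
beam 4: φ=0°, α=105°
  dir = (cos 105°, sin 105°) = (-0.2588, 0.9659); from cell (1,1)
  next x-line at t=2.1250, next y-line at t=0.4969; Δt_x=3.8637, Δt_y=1.0353
    y: enter (1,2) at t=0.4969
    y: enter (1,3) at t=1.5322
    x: enter (0,3) at t=2.1250 ← occupied
  → r_4 = 2.1250
beam 5: φ=45°, α=150°
  dir = (cos 150°, sin 150°) = (-0.8660, 0.5000); from cell (1,1)
  next x-line at t=0.6351, next y-line at t=0.9600; Δt_x=1.1547, Δt_y=2.0000
    x: enter (0,1) at t=0.6351 ← occupied
  → r_5 = 0.6351
beam 6: φ=90°, α=195°
  dir = (cos 195°, sin 195°) = (-0.9659, -0.2588); from cell (1,1)
  next x-line at t=0.5694, next y-line at t=2.0091; Δt_x=1.0353, Δt_y=3.8637
    x: enter (0,1) at t=0.5694 ← occupied
  → r_6 = 0.5694
beam 7: φ=135°, α=240°
  dir = (cos 240°, sin 240°) = (-0.5000, -0.8660); from cell (1,1)
  next x-line at t=1.1000, next y-line at t=0.6004; Δt_x=2.0000, Δt_y=1.1547
    y: enter (1,0) at t=0.6004 ← occupied
  → r_7 = 0.6004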